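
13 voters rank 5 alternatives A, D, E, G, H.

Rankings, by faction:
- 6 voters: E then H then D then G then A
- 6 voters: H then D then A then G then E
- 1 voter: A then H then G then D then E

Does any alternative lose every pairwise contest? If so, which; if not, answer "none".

E

Head-to-head results (13 voters):
A–D: D 12–1.
A vs E: 7 to 6, A.
A vs G: 6+1 = 7 for A, 6 for G — A by 7–6.
A vs H: A preferred on 1 ballot; H wins 12–1.
D vs E: 7 to 6, D.
D vs G: D wins 12–1.
D vs H: H wins 13–0.
E vs G: 6 to 7, G.
E vs H: 6 to 7, H.
G vs H: H wins 13–0.
E loses to every other alternative — it is the Condorcet loser.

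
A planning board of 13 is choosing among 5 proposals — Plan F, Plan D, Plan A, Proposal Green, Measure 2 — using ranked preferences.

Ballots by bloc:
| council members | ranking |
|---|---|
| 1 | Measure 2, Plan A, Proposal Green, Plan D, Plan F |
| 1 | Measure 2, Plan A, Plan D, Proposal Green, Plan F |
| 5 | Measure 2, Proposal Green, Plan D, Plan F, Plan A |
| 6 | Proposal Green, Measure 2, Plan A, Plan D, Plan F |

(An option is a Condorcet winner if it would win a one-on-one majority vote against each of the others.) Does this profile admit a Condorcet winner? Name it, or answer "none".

Head-to-head results (13 council members):
Plan F vs Plan D: Plan F is ranked higher on 0 ballots, Plan D on 13. Plan D wins 13–0.
Plan F vs Plan A: 5 for Plan F, 8 for Plan A — Plan A by 8–5.
Plan F vs Proposal Green: Plan F preferred on 0 ballots; Proposal Green wins 13–0.
Plan F vs Measure 2: Plan F is ranked higher on 0 ballots, Measure 2 on 13. Measure 2 wins 13–0.
Plan D vs Plan A: Plan D preferred on 5 ballots; Plan A wins 8–5.
Plan D vs Proposal Green: 1 for Plan D, 12 for Proposal Green — Proposal Green by 12–1.
Plan D vs Measure 2: 0 to 13, Measure 2.
Plan A vs Proposal Green: 2 to 11, Proposal Green.
Plan A vs Measure 2: Plan A preferred on 0 ballots; Measure 2 wins 13–0.
Proposal Green vs Measure 2: Proposal Green preferred on 6 ballots; Measure 2 wins 7–6.
Measure 2 beats each of Plan F, Plan D, Plan A, Proposal Green — Measure 2 is the Condorcet winner.

Measure 2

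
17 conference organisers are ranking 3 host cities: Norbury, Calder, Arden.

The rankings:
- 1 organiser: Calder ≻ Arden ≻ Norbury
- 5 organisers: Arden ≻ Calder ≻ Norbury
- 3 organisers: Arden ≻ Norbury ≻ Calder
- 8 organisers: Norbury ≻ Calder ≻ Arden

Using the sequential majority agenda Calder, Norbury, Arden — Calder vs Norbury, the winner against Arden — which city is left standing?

Arden

Round 1: Calder vs Norbury — 6–11, Norbury advances.
Round 2: Norbury vs Arden — 8–9, Arden advances.
The agenda winner is Arden.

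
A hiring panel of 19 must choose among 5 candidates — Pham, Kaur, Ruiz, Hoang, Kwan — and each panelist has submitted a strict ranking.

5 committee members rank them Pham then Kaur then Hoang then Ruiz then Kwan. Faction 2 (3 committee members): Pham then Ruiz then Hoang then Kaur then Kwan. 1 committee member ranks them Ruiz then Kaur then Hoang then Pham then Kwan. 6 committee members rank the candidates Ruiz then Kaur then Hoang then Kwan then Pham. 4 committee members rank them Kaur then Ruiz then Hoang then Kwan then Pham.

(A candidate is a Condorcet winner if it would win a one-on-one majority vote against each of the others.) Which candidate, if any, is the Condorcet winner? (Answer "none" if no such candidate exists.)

Ruiz

Check each pair by majority over 19 ballots:
Pham–Kaur: Kaur 11–8.
Pham vs Ruiz: Pham preferred on 5+3 = 8 ballots; Ruiz wins 11–8.
Pham vs Hoang: Hoang, 11–8.
Pham vs Kwan: Kwan, 10–9.
Kaur vs Ruiz: 5+4 = 9 for Kaur, 10 for Ruiz — Ruiz by 10–9.
Kaur vs Hoang: Kaur wins 16–3.
Kaur vs Kwan: Kaur is ranked higher on 5+3+1+6+4 = 19 ballots, Kwan on 0. Kaur wins 19–0.
Ruiz vs Hoang: Ruiz, 14–5.
Ruiz vs Kwan: Ruiz is ranked higher on 5+3+1+6+4 = 19 ballots, Kwan on 0. Ruiz wins 19–0.
Hoang vs Kwan: Hoang, 19–0.
Ruiz wins every pairwise contest, so Ruiz is the Condorcet winner.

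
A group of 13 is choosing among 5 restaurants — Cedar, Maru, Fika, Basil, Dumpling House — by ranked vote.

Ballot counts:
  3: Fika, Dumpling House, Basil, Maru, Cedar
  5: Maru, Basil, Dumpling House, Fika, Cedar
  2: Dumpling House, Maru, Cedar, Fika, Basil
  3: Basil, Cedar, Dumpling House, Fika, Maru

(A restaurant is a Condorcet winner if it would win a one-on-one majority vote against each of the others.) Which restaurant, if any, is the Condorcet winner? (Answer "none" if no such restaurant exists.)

Head-to-head results (13 friends):
Cedar vs Maru: Maru wins 10–3.
Cedar–Fika: Fika 8–5.
Cedar vs Basil: Basil, 11–2.
Cedar vs Dumpling House: Dumpling House, 10–3.
Maru vs Fika: Maru wins 7–6.
Maru vs Basil: Maru, 7–6.
Maru vs Dumpling House: Dumpling House wins 8–5.
Fika vs Basil: Basil, 8–5.
Fika vs Dumpling House: Dumpling House wins 10–3.
Basil–Dumpling House: Basil 8–5.
No restaurant is unbeaten: Cedar loses to Maru; Maru loses to Dumpling House; Fika loses to Maru; Basil loses to Maru; Dumpling House loses to Basil. In particular Maru beats Basil beats Dumpling House beats Maru is a majority cycle — no Condorcet winner exists.

none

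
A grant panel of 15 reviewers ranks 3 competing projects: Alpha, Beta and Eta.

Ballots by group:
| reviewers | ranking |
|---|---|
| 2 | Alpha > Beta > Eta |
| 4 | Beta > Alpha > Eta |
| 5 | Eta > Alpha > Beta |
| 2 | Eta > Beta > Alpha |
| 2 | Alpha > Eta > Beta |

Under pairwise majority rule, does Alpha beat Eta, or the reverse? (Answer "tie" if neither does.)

Alpha

Ballots ranking Alpha above Eta: 2 + 4 + 2 = 8.
Ballots ranking Eta above Alpha: 15 − 8 = 7.
Alpha wins the head-to-head 8–7.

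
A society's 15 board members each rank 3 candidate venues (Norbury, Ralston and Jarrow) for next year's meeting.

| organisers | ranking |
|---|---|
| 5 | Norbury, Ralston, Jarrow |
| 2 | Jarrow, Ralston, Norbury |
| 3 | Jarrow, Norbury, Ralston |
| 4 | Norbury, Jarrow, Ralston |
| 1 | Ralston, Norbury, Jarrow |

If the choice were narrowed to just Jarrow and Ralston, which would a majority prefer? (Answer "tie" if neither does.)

Jarrow

Ballots ranking Jarrow above Ralston: 2 + 3 + 4 = 9.
Ballots ranking Ralston above Jarrow: 15 − 9 = 6.
Jarrow wins the head-to-head 9–6.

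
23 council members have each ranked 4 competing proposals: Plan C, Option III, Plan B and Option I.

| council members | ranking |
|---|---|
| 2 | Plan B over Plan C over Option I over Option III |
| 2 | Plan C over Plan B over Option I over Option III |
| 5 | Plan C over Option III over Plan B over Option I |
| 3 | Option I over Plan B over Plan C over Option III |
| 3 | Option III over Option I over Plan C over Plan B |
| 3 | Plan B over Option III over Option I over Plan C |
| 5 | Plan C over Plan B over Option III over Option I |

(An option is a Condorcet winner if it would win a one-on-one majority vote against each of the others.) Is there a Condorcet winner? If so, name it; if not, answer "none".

Pairwise majorities:
Plan C vs Option III: Plan C wins 17–6.
Plan C vs Plan B: Plan C, 15–8.
Plan C vs Option I: Plan C, 14–9.
Option III–Plan B: Plan B 15–8.
Option III vs Option I: Option III, 16–7.
Plan B vs Option I: Plan B wins 17–6.
Plan C defeats every rival head-to-head and is the Condorcet winner.

Plan C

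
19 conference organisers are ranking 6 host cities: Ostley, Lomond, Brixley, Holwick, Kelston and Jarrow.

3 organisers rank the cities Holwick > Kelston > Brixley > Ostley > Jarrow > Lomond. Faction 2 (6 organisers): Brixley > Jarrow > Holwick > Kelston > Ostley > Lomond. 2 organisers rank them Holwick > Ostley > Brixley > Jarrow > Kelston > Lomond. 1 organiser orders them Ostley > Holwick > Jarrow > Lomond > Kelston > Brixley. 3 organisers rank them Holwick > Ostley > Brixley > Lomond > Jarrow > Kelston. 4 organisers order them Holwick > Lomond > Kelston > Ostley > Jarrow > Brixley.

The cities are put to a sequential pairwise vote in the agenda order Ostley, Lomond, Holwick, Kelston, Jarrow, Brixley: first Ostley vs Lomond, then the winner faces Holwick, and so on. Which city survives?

Holwick

Round 1: Ostley vs Lomond — 15–4, Ostley advances.
Round 2: Ostley vs Holwick — 1–18, Holwick advances.
Round 3: Holwick vs Kelston — 19–0, Holwick advances.
Round 4: Holwick vs Jarrow — 13–6, Holwick advances.
Round 5: Holwick vs Brixley — 13–6, Holwick advances.
Holwick survives the agenda.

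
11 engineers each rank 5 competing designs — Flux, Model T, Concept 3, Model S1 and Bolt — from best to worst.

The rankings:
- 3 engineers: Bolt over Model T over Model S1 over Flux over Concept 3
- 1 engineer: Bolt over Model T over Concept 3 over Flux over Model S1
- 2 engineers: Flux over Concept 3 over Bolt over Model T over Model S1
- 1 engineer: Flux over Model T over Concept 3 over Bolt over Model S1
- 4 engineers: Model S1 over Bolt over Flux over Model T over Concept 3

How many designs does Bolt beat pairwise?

Bolt against each rival (11 engineers):
Bolt vs Flux: Bolt wins 8–3.
Bolt vs Model T: Bolt is ranked higher on 3+1+2+4 = 10 ballots, Model T on 1. Bolt wins 10–1.
Bolt vs Concept 3: 8 to 3, Bolt.
Bolt–Model S1: Bolt 7–4.
Bolt beats Flux, Model T, Concept 3, Model S1 — 4 pairwise wins.

4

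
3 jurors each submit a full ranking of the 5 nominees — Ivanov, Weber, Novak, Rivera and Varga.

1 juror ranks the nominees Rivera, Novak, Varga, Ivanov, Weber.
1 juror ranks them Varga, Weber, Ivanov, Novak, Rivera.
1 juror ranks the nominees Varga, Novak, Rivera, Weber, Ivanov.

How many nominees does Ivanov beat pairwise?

0

Ivanov against each rival (3 jurors):
Ivanov vs Weber: Weber, 2–1.
Ivanov vs Novak: Novak wins 2–1.
Ivanov vs Rivera: Rivera, 2–1.
Ivanov vs Varga: 0 to 3, Varga.
Ivanov beats no one; loses to Weber, Novak, Rivera, Varga — 0 pairwise wins.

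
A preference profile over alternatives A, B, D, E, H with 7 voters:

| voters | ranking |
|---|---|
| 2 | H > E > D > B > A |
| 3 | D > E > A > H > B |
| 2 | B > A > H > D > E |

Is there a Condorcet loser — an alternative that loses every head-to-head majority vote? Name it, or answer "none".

none

Pairwise majorities:
A vs B: B wins 4–3.
A–D: D 5–2.
A vs E: A preferred on 2 ballots; E wins 5–2.
A vs H: A, 5–2.
B–D: D 5–2.
B vs E: B preferred on 2 ballots; E wins 5–2.
B vs H: H wins 5–2.
D–E: D 5–2.
D vs H: H, 4–3.
E vs H: 3 to 4, H.
Every alternative wins at least one matchup (A beats H; B beats A; D beats A; E beats A; H beats B), so there is no Condorcet loser.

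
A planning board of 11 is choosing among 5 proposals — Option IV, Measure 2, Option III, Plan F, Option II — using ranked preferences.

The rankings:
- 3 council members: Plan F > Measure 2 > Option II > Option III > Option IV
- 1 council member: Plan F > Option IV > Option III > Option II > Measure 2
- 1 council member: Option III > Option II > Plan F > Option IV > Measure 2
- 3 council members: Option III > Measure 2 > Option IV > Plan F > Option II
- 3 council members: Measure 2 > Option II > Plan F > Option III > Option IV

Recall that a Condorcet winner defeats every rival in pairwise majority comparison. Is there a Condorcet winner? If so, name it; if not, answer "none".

Check each pair by majority over 11 ballots:
Option IV vs Measure 2: 2 to 9, Measure 2.
Option IV vs Option III: 1 to 10, Option III.
Option IV vs Plan F: 3 to 8, Plan F.
Option IV vs Option II: 4 to 7, Option II.
Measure 2 vs Option III: 6 to 5, Measure 2.
Measure 2 vs Plan F: 6 to 5, Measure 2.
Measure 2 vs Option II: Measure 2 preferred on 3+3+3 = 9 ballots; Measure 2 wins 9–2.
Option III vs Plan F: 1+3 = 4 for Option III, 7 for Plan F — Plan F by 7–4.
Option III vs Option II: 5 to 6, Option II.
Plan F vs Option II: 3+1+3 = 7 for Plan F, 4 for Option II — Plan F by 7–4.
Measure 2 defeats every rival head-to-head and is the Condorcet winner.

Measure 2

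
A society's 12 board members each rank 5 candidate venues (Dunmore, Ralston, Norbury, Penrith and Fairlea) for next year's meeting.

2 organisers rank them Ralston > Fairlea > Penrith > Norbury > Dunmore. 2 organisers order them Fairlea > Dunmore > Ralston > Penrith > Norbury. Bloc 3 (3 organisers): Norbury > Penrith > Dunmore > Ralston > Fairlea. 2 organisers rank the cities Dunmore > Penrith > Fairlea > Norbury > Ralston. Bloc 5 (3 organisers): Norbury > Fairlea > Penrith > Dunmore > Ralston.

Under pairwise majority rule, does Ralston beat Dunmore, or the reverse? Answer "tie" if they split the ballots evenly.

Dunmore

Ballots ranking Ralston above Dunmore: 2.
Ballots ranking Dunmore above Ralston: 12 − 2 = 10.
Dunmore wins the head-to-head 10–2.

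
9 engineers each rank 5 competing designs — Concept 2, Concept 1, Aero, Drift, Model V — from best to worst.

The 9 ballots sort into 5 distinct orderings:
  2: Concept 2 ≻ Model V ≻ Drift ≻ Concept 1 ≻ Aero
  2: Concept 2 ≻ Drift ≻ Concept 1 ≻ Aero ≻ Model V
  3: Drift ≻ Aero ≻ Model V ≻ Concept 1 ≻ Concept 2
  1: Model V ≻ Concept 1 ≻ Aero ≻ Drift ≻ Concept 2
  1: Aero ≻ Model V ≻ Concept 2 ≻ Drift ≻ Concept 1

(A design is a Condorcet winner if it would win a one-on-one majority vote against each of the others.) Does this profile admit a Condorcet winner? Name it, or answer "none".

Check each pair by majority over 9 ballots:
Concept 2 vs Concept 1: Concept 2 is ranked higher on 2+2+1 = 5 ballots, Concept 1 on 4. Concept 2 wins 5–4.
Concept 2 vs Aero: Concept 2 preferred on 2+2 = 4 ballots; Aero wins 5–4.
Concept 2 vs Drift: Concept 2 preferred on 2+2+1 = 5 ballots; Concept 2 wins 5–4.
Concept 2 vs Model V: Concept 2 is ranked higher on 2+2 = 4 ballots, Model V on 5. Model V wins 5–4.
Concept 1 vs Aero: 5 to 4, Concept 1.
Concept 1 vs Drift: 1 for Concept 1, 8 for Drift — Drift by 8–1.
Concept 1 vs Model V: Concept 1 preferred on 2 ballots; Model V wins 7–2.
Aero vs Drift: 2 to 7, Drift.
Aero vs Model V: Aero is ranked higher on 2+3+1 = 6 ballots, Model V on 3. Aero wins 6–3.
Drift vs Model V: 5 to 4, Drift.
Each design drops at least one matchup (Concept 2 loses to Aero; Concept 1 loses to Concept 2; Aero loses to Concept 1; Drift loses to Concept 2; Model V loses to Aero); the cycle Concept 2 → Concept 1 → Aero → Concept 2 rules out a Condorcet winner.

none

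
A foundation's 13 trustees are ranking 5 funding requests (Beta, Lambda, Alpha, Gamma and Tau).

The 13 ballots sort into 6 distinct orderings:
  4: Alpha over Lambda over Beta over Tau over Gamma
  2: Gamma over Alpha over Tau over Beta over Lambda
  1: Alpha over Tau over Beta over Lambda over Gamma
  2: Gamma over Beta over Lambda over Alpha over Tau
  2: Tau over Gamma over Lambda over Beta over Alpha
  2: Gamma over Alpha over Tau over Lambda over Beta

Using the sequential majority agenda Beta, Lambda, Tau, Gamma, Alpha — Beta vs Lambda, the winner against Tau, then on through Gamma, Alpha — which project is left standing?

Round 1: Beta vs Lambda — 5–8, Lambda advances.
Round 2: Lambda vs Tau — 6–7, Tau advances.
Round 3: Tau vs Gamma — 7–6, Tau advances.
Round 4: Tau vs Alpha — 2–11, Alpha advances.
The agenda winner is Alpha.

Alpha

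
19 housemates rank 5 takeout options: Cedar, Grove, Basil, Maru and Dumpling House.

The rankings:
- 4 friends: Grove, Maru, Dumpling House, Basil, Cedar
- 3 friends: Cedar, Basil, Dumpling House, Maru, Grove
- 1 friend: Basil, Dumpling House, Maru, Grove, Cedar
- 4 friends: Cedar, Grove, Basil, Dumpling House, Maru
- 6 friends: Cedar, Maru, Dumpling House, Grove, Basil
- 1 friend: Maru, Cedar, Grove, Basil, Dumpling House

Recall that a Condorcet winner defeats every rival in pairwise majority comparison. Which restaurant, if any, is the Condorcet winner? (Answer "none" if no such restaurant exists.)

Cedar

Head-to-head results (19 friends):
Cedar vs Grove: 3+4+6+1 = 14 for Cedar, 5 for Grove — Cedar by 14–5.
Cedar vs Basil: Cedar preferred on 3+4+6+1 = 14 ballots; Cedar wins 14–5.
Cedar vs Maru: 13 to 6, Cedar.
Cedar vs Dumpling House: 3+4+6+1 = 14 for Cedar, 5 for Dumpling House — Cedar by 14–5.
Grove vs Basil: 15 to 4, Grove.
Grove vs Maru: 4+4 = 8 for Grove, 11 for Maru — Maru by 11–8.
Grove vs Dumpling House: 4+4+1 = 9 for Grove, 10 for Dumpling House — Dumpling House by 10–9.
Basil vs Maru: Basil is ranked higher on 3+1+4 = 8 ballots, Maru on 11. Maru wins 11–8.
Basil vs Dumpling House: 3+1+4+1 = 9 for Basil, 10 for Dumpling House — Dumpling House by 10–9.
Maru vs Dumpling House: 11 to 8, Maru.
Cedar beats each of Grove, Basil, Maru, Dumpling House — Cedar is the Condorcet winner.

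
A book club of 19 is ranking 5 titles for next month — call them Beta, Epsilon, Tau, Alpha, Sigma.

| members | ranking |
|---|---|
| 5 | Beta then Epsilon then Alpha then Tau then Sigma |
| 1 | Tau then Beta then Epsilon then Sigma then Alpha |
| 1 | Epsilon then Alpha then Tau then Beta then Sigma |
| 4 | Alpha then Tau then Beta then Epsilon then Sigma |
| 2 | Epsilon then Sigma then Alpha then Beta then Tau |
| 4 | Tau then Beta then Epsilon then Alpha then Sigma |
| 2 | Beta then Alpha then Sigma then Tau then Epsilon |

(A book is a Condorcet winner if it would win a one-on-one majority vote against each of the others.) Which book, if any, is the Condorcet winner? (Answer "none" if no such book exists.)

Head-to-head results (19 members):
Beta vs Epsilon: Beta wins 16–3.
Beta vs Tau: Tau, 10–9.
Beta vs Alpha: Beta, 12–7.
Beta–Sigma: Beta 17–2.
Epsilon vs Tau: Tau wins 11–8.
Epsilon–Alpha: Epsilon 13–6.
Epsilon vs Sigma: Epsilon wins 17–2.
Tau vs Alpha: Alpha, 14–5.
Tau vs Sigma: Tau wins 15–4.
Alpha–Sigma: Alpha 16–3.
Every book loses at least once (Beta loses to Tau; Epsilon loses to Beta; Tau loses to Alpha; Alpha loses to Beta; Sigma loses to Beta). The majority relation contains the cycle Beta beats Alpha beats Tau beats Beta, so there is no Condorcet winner.

none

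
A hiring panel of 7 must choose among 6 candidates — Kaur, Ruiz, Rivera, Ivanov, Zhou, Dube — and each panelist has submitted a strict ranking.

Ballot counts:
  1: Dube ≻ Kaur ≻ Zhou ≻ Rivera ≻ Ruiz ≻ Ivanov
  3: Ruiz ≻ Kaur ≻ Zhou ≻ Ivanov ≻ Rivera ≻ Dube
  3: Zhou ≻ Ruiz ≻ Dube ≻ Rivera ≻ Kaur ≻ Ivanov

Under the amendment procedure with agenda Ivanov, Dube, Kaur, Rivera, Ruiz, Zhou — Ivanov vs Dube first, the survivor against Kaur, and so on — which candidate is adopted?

Round 1: Ivanov vs Dube — 3–4, Dube advances.
Round 2: Dube vs Kaur — 4–3, Dube advances.
Round 3: Dube vs Rivera — 4–3, Dube advances.
Round 4: Dube vs Ruiz — 1–6, Ruiz advances.
Round 5: Ruiz vs Zhou — 3–4, Zhou advances.
The agenda winner is Zhou.

Zhou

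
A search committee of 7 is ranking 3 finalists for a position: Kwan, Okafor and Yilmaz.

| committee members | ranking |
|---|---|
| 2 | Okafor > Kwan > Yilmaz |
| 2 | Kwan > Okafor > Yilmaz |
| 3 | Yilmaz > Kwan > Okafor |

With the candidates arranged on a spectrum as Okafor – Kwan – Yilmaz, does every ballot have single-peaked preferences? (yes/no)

yes

Axis positions: Okafor=1, Kwan=2, Yilmaz=3.
Ballot type 1 (peak Okafor at position 1): ranking walks positions 1-2-3, expanding outward from the peak — single-peaked.
Ballot type 2 (peak Kwan at position 2): ranking walks positions 2-1-3, expanding outward from the peak — single-peaked.
Ballot type 3 (peak Yilmaz at position 3): ranking walks positions 3-2-1, expanding outward from the peak — single-peaked.
Every ranking is single-peaked on this axis.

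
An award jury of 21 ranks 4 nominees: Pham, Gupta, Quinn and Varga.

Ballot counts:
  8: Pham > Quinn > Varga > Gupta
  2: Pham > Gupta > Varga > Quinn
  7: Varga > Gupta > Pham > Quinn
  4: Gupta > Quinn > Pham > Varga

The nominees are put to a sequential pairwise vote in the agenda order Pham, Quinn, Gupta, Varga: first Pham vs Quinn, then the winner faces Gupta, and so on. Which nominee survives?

Varga

Round 1: Pham vs Quinn — 17–4, Pham advances.
Round 2: Pham vs Gupta — 10–11, Gupta advances.
Round 3: Gupta vs Varga — 6–15, Varga advances.
The agenda winner is Varga.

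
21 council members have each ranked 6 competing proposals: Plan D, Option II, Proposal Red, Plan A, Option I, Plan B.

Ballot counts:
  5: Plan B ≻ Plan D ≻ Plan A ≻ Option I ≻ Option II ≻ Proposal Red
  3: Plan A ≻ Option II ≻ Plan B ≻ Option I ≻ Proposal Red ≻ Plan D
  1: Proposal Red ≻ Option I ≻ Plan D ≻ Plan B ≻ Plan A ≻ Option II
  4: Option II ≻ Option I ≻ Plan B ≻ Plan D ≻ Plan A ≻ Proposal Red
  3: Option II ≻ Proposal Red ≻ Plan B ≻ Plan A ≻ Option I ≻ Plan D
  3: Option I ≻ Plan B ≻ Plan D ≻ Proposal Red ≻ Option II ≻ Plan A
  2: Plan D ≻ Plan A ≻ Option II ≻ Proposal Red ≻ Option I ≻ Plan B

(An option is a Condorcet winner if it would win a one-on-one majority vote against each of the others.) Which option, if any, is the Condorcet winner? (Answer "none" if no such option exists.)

none

Pairwise majorities:
Plan D vs Option II: Plan D, 11–10.
Plan D vs Proposal Red: Plan D, 14–7.
Plan D vs Plan A: 15 to 6, Plan D.
Plan D vs Option I: Option I, 14–7.
Plan D vs Plan B: 1+2 = 3 for Plan D, 18 for Plan B — Plan B by 18–3.
Option II–Proposal Red: Option II 17–4.
Option II vs Plan A: Option II preferred on 4+3+3 = 10 ballots; Plan A wins 11–10.
Option II vs Option I: Option II, 12–9.
Option II–Plan B: Option II 12–9.
Proposal Red vs Plan A: Plan A, 14–7.
Proposal Red vs Option I: Option I wins 15–6.
Proposal Red vs Plan B: Proposal Red preferred on 1+3+2 = 6 ballots; Plan B wins 15–6.
Plan A vs Option I: 5+3+3+2 = 13 for Plan A, 8 for Option I — Plan A by 13–8.
Plan A vs Plan B: Plan A preferred on 3+2 = 5 ballots; Plan B wins 16–5.
Option I vs Plan B: Plan B, 11–10.
No option is unbeaten: Plan D loses to Option I; Option II loses to Plan D; Proposal Red loses to Plan D; Plan A loses to Plan D; Option I loses to Option II; Plan B loses to Option II. In particular Plan D → Option II → Option I → Plan D is a majority cycle — no Condorcet winner exists.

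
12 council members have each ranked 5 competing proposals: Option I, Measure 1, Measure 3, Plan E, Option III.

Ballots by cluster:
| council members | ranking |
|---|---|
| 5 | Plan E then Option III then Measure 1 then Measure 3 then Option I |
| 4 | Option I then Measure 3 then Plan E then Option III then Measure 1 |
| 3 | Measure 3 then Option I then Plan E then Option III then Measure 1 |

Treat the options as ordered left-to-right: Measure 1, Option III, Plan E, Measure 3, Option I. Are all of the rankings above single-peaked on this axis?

yes

Axis positions: Measure 1=1, Option III=2, Plan E=3, Measure 3=4, Option I=5.
Cluster 1 (peak Plan E at position 3): ranking walks positions 3-2-1-4-5, expanding outward from the peak — single-peaked.
Cluster 2 (peak Option I at position 5): ranking walks positions 5-4-3-2-1, expanding outward from the peak — single-peaked.
Cluster 3 (peak Measure 3 at position 4): ranking walks positions 4-5-3-2-1, expanding outward from the peak — single-peaked.
Every ranking is single-peaked on this axis.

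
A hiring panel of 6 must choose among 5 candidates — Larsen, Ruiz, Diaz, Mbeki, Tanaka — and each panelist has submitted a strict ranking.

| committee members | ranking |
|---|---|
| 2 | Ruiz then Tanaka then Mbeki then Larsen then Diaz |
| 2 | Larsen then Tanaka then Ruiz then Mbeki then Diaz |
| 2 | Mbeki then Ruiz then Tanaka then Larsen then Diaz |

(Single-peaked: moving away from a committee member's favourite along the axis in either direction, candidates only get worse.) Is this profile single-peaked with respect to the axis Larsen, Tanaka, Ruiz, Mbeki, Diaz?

Axis positions: Larsen=1, Tanaka=2, Ruiz=3, Mbeki=4, Diaz=5.
Ballot type 1 (peak Ruiz at position 3): ranking walks positions 3-2-4-1-5, expanding outward from the peak — single-peaked.
Ballot type 2 (peak Larsen at position 1): ranking walks positions 1-2-3-4-5, expanding outward from the peak — single-peaked.
Ballot type 3 (peak Mbeki at position 4): ranking walks positions 4-3-2-1-5, expanding outward from the peak — single-peaked.
Every ranking is single-peaked on this axis.

yes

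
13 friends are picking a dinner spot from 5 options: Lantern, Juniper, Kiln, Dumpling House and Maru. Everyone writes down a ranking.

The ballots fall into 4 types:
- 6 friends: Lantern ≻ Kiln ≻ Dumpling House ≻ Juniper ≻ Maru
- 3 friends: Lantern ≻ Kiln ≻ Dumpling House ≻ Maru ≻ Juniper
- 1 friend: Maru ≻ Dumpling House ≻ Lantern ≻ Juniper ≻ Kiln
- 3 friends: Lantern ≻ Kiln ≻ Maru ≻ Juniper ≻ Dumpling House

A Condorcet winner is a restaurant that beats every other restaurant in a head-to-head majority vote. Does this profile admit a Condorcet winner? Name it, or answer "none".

Check each pair by majority over 13 ballots:
Lantern vs Juniper: Lantern, 13–0.
Lantern vs Kiln: Lantern, 13–0.
Lantern vs Dumpling House: 6+3+3 = 12 for Lantern, 1 for Dumpling House — Lantern by 12–1.
Lantern vs Maru: Lantern, 12–1.
Juniper–Kiln: Kiln 12–1.
Juniper vs Dumpling House: 3 for Juniper, 10 for Dumpling House — Dumpling House by 10–3.
Juniper vs Maru: Juniper is ranked higher on 6 ballots, Maru on 7. Maru wins 7–6.
Kiln–Dumpling House: Kiln 12–1.
Kiln vs Maru: 6+3+3 = 12 for Kiln, 1 for Maru — Kiln by 12–1.
Dumpling House vs Maru: Dumpling House wins 9–4.
Lantern beats each of Juniper, Kiln, Dumpling House, Maru — Lantern is the Condorcet winner.

Lantern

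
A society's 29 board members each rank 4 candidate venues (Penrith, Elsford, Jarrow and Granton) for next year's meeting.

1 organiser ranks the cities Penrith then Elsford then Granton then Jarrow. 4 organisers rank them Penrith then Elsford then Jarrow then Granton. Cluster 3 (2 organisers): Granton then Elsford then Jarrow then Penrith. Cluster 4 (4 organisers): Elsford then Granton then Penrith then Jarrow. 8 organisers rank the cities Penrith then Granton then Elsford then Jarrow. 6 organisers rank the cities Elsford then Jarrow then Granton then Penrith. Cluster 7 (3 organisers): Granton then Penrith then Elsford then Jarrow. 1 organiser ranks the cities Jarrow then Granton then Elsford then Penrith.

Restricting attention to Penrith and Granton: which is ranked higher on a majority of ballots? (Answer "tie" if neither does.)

Granton

Ballots ranking Penrith above Granton: 1 + 4 + 8 = 13.
Ballots ranking Granton above Penrith: 29 − 13 = 16.
Granton wins the head-to-head 16–13.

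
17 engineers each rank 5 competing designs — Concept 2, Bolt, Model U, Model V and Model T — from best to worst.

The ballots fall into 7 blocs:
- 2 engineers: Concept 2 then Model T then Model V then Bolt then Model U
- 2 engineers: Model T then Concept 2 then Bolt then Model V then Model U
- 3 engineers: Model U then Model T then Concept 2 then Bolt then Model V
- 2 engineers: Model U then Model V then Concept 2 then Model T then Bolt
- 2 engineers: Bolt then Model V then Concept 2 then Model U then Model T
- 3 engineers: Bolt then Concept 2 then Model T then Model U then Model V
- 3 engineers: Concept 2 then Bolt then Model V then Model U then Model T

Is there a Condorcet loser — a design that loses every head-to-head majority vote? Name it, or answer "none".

none

Head-to-head results (17 engineers):
Concept 2 vs Bolt: 2+2+3+2+3 = 12 for Concept 2, 5 for Bolt — Concept 2 by 12–5.
Concept 2–Model U: Concept 2 12–5.
Concept 2 vs Model V: Concept 2, 13–4.
Concept 2 vs Model T: Concept 2 is ranked higher on 2+2+2+3+3 = 12 ballots, Model T on 5. Concept 2 wins 12–5.
Bolt vs Model U: Bolt, 12–5.
Bolt vs Model V: Bolt, 13–4.
Bolt vs Model T: 8 to 9, Model T.
Model U vs Model V: 3+2+3 = 8 for Model U, 9 for Model V — Model V by 9–8.
Model U vs Model T: Model U wins 10–7.
Model V–Model T: Model T 10–7.
No design is winless: Concept 2 beats Bolt; Bolt beats Model U; Model U beats Model T; Model V beats Model U; Model T beats Bolt. There is no Condorcet loser.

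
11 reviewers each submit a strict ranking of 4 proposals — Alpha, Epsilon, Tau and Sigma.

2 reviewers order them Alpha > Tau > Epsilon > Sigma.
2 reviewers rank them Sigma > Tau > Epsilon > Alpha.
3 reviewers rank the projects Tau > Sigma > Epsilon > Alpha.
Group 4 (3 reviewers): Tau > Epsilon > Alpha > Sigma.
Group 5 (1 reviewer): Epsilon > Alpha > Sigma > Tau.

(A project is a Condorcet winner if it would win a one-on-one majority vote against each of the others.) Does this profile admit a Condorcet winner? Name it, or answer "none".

Tau

Check each pair by majority over 11 ballots:
Alpha vs Epsilon: Alpha is ranked higher on 2 ballots, Epsilon on 9. Epsilon wins 9–2.
Alpha vs Tau: 2+1 = 3 for Alpha, 8 for Tau — Tau by 8–3.
Alpha vs Sigma: 6 to 5, Alpha.
Epsilon vs Tau: Epsilon is ranked higher on 1 ballot, Tau on 10. Tau wins 10–1.
Epsilon vs Sigma: Epsilon is ranked higher on 2+3+1 = 6 ballots, Sigma on 5. Epsilon wins 6–5.
Tau vs Sigma: 8 to 3, Tau.
Tau defeats every rival head-to-head and is the Condorcet winner.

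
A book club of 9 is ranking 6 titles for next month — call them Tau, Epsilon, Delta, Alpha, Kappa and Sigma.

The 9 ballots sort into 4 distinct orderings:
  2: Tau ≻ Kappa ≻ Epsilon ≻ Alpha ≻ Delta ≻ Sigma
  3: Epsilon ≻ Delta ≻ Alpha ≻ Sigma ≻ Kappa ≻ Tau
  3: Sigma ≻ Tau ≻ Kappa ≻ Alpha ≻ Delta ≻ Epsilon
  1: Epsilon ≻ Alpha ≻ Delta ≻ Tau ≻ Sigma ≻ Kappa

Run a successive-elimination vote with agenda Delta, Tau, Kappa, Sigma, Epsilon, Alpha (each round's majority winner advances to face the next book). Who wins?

Epsilon

Round 1: Delta vs Tau — 4–5, Tau advances.
Round 2: Tau vs Kappa — 6–3, Tau advances.
Round 3: Tau vs Sigma — 3–6, Sigma advances.
Round 4: Sigma vs Epsilon — 3–6, Epsilon advances.
Round 5: Epsilon vs Alpha — 6–3, Epsilon advances.
Epsilon survives the agenda.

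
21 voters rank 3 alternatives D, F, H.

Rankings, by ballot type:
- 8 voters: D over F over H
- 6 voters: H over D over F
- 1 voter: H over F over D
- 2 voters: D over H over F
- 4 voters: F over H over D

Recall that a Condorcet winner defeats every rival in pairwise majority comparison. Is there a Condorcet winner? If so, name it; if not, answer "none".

Head-to-head results (21 voters):
D vs F: 16 to 5, D.
D vs H: D is ranked higher on 8+2 = 10 ballots, H on 11. H wins 11–10.
F vs H: F is ranked higher on 8+4 = 12 ballots, H on 9. F wins 12–9.
Every alternative loses at least once (D loses to H; F loses to D; H loses to F). The majority relation contains the cycle D beats F beats H beats D, so there is no Condorcet winner.

none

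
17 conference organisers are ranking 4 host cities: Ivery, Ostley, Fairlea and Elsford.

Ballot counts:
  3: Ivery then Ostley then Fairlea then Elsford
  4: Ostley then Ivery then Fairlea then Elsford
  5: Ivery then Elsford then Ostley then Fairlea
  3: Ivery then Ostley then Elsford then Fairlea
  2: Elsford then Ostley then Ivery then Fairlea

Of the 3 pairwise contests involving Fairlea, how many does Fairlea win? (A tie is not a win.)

Fairlea against each rival (17 organisers):
Fairlea vs Ivery: Ivery, 17–0.
Fairlea vs Ostley: Fairlea is ranked higher on 0 ballots, Ostley on 17. Ostley wins 17–0.
Fairlea–Elsford: Elsford 10–7.
Fairlea beats no one; loses to Ivery, Ostley, Elsford — 0 pairwise wins.

0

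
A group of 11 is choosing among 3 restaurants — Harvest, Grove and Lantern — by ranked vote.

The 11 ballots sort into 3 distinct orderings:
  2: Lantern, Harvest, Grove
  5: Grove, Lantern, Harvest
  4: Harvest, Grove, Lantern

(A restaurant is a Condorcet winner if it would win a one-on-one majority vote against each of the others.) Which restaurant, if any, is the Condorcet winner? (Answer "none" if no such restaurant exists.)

none

Check each pair by majority over 11 ballots:
Harvest vs Grove: Harvest is ranked higher on 2+4 = 6 ballots, Grove on 5. Harvest wins 6–5.
Harvest vs Lantern: 4 to 7, Lantern.
Grove vs Lantern: Grove preferred on 5+4 = 9 ballots; Grove wins 9–2.
Every restaurant loses at least once (Harvest loses to Lantern; Grove loses to Harvest; Lantern loses to Grove). The majority relation contains the cycle Harvest beats Grove beats Lantern beats Harvest, so there is no Condorcet winner.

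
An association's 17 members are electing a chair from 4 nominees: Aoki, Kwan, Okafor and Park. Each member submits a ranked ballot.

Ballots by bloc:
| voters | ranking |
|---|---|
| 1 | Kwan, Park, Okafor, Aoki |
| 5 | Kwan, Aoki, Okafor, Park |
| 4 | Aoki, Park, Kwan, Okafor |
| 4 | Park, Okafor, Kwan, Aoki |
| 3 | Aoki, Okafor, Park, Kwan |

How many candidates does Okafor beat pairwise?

0

Okafor against each rival (17 voters):
Okafor vs Aoki: Aoki, 12–5.
Okafor vs Kwan: 4+3 = 7 for Okafor, 10 for Kwan — Kwan by 10–7.
Okafor vs Park: Park wins 9–8.
Okafor beats no one; loses to Aoki, Kwan, Park — 0 pairwise wins.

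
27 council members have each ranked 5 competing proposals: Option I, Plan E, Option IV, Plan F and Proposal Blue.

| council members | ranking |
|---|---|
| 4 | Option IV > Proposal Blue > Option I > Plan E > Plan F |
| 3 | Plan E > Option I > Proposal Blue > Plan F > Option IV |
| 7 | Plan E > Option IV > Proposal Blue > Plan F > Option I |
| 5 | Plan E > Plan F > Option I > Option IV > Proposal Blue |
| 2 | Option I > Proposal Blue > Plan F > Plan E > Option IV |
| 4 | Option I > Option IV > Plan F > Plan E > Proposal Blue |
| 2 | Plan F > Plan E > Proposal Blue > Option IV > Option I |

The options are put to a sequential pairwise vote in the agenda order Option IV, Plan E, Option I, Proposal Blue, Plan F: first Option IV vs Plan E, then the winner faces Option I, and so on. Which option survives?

Plan E

Round 1: Option IV vs Plan E — 8–19, Plan E advances.
Round 2: Plan E vs Option I — 17–10, Plan E advances.
Round 3: Plan E vs Proposal Blue — 21–6, Plan E advances.
Round 4: Plan E vs Plan F — 19–8, Plan E advances.
Plan E survives the agenda.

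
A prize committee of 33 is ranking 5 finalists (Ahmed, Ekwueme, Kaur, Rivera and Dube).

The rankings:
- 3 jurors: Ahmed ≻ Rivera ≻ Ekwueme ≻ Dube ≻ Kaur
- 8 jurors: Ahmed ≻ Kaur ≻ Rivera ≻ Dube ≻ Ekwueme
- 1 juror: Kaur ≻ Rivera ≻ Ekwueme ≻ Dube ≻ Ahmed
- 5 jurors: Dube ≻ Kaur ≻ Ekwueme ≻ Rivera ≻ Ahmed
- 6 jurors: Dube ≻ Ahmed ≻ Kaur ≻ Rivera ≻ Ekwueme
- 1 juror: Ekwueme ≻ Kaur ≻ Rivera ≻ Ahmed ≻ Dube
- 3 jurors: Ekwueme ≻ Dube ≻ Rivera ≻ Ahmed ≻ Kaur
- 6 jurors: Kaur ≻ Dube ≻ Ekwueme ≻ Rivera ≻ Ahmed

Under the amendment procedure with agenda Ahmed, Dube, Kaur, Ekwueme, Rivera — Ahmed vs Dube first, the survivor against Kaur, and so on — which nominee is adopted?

Round 1: Ahmed vs Dube — 12–21, Dube advances.
Round 2: Dube vs Kaur — 17–16, Dube advances.
Round 3: Dube vs Ekwueme — 25–8, Dube advances.
Round 4: Dube vs Rivera — 20–13, Dube advances.
Dube survives the agenda.

Dube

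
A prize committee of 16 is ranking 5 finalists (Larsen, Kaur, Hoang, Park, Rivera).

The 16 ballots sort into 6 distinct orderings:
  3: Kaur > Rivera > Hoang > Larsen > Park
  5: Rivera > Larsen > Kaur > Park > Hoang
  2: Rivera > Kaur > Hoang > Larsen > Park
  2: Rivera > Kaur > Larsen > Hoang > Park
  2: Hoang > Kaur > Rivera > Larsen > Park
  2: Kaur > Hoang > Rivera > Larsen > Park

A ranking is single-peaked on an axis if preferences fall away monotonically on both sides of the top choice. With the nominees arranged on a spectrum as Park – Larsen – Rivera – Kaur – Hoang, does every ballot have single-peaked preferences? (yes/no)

Axis positions: Park=1, Larsen=2, Rivera=3, Kaur=4, Hoang=5.
Group 1 (peak Kaur at position 4): ranking walks positions 4-3-5-2-1, expanding outward from the peak — single-peaked.
Group 2 (peak Rivera at position 3): ranking walks positions 3-2-4-1-5, expanding outward from the peak — single-peaked.
Group 3 (peak Rivera at position 3): ranking walks positions 3-4-5-2-1, expanding outward from the peak — single-peaked.
Group 4 (peak Rivera at position 3): ranking walks positions 3-4-2-5-1, expanding outward from the peak — single-peaked.
Group 5 (peak Hoang at position 5): ranking walks positions 5-4-3-2-1, expanding outward from the peak — single-peaked.
Group 6 (peak Kaur at position 4): ranking walks positions 4-5-3-2-1, expanding outward from the peak — single-peaked.
Every ranking is single-peaked on this axis.

yes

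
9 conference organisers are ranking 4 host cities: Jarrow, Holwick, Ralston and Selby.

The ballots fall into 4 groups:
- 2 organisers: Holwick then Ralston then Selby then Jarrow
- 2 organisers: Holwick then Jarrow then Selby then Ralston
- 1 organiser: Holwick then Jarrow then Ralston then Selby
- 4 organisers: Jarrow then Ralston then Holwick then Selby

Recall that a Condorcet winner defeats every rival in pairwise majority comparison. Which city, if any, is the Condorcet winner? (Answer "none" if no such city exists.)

Check each pair by majority over 9 ballots:
Jarrow vs Holwick: 4 for Jarrow, 5 for Holwick — Holwick by 5–4.
Jarrow vs Ralston: Jarrow preferred on 2+1+4 = 7 ballots; Jarrow wins 7–2.
Jarrow vs Selby: 7 to 2, Jarrow.
Holwick vs Ralston: 5 to 4, Holwick.
Holwick vs Selby: Holwick is ranked higher on 2+2+1+4 = 9 ballots, Selby on 0. Holwick wins 9–0.
Ralston vs Selby: Ralston preferred on 2+1+4 = 7 ballots; Ralston wins 7–2.
Holwick beats each of Jarrow, Ralston, Selby — Holwick is the Condorcet winner.

Holwick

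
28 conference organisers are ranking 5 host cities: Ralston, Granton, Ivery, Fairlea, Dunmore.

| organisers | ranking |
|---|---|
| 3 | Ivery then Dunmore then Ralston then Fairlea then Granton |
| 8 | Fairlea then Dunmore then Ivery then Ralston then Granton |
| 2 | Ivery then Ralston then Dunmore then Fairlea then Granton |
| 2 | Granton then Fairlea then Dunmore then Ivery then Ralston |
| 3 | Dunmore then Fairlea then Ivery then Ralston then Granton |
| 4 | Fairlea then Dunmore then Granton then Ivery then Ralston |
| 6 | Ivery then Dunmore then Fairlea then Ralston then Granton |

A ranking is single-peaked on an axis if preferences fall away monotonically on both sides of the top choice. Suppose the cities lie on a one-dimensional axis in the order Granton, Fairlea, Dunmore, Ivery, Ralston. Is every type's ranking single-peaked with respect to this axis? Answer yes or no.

Axis positions: Granton=1, Fairlea=2, Dunmore=3, Ivery=4, Ralston=5.
Type 1 (peak Ivery at position 4): ranking walks positions 4-3-5-2-1, expanding outward from the peak — single-peaked.
Type 2 (peak Fairlea at position 2): ranking walks positions 2-3-4-5-1, expanding outward from the peak — single-peaked.
Type 3 (peak Ivery at position 4): ranking walks positions 4-5-3-2-1, expanding outward from the peak — single-peaked.
Type 4 (peak Granton at position 1): ranking walks positions 1-2-3-4-5, expanding outward from the peak — single-peaked.
Type 5 (peak Dunmore at position 3): ranking walks positions 3-2-4-5-1, expanding outward from the peak — single-peaked.
Type 6 (peak Fairlea at position 2): ranking walks positions 2-3-1-4-5, expanding outward from the peak — single-peaked.
Type 7 (peak Ivery at position 4): ranking walks positions 4-3-2-5-1, expanding outward from the peak — single-peaked.
Every ranking is single-peaked on this axis.

yes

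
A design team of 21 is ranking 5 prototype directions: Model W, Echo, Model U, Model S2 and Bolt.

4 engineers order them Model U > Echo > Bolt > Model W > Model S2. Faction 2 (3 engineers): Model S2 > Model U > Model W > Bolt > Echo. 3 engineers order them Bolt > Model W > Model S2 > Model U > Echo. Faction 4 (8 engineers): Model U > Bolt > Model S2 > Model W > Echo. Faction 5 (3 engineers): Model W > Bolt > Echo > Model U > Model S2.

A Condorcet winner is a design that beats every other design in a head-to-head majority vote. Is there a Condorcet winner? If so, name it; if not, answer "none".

Pairwise majorities:
Model W vs Echo: Model W wins 17–4.
Model W vs Model U: Model U, 15–6.
Model W–Model S2: Model S2 11–10.
Model W–Bolt: Bolt 15–6.
Echo vs Model U: Model U wins 18–3.
Echo vs Model S2: Model S2, 14–7.
Echo–Bolt: Bolt 17–4.
Model U vs Model S2: Model U wins 15–6.
Model U–Bolt: Model U 15–6.
Model S2 vs Bolt: Bolt, 18–3.
Model U wins every pairwise contest, so Model U is the Condorcet winner.

Model U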